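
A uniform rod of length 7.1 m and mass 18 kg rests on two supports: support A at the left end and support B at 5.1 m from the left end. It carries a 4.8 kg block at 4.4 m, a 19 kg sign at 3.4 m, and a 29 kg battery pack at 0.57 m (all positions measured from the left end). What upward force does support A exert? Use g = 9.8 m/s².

Taking torques about support B:
Beam weight: 18 × 9.8 = 176.4 N down at 3.55 m → arm 1.55 m, τ = 176.4 × 1.55 = 273.4 N·m counterclockwise.
Block: 4.8 × 9.8 = 47.04 N down at 4.4 m → arm 0.7 m, τ = 47.04 × 0.7 = 32.93 N·m counterclockwise.
Sign: 19 × 9.8 = 186.2 N down at 3.4 m → arm 1.7 m, τ = 186.2 × 1.7 = 316.5 N·m counterclockwise.
Battery pack: 29 × 9.8 = 284.2 N down at 0.57 m → arm 4.53 m, τ = 284.2 × 4.53 = 1287 N·m counterclockwise.
Net load moment about support B = 1910 N·m counterclockwise.
Reaction R at support A is upward at 0 m, arm 5.1 m → moment R × 5.1 clockwise.
Στ = 0 ⇒ R × 5.1 = 1910 ⇒ R = 375 N.

R_A ≈ 375 N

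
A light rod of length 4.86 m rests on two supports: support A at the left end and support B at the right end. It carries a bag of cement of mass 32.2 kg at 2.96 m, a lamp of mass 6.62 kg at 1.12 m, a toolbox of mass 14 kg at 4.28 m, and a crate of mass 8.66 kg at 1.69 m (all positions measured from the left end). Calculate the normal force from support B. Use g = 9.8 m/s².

About support A:
Bag of cement: 32.2 × 9.8 = 315.6 N down at 2.96 m → arm 2.96 m, τ = 315.6 × 2.96 = 934.2 N·m clockwise.
Lamp: 6.62 × 9.8 = 64.88 N down at 1.12 m → arm 1.12 m, τ = 64.88 × 1.12 = 72.67 N·m clockwise.
Toolbox: 14 × 9.8 = 137.2 N down at 4.28 m → arm 4.28 m, τ = 137.2 × 4.28 = 587.2 N·m clockwise.
Crate: 8.66 × 9.8 = 84.87 N down at 1.69 m → arm 1.69 m, τ = 84.87 × 1.69 = 143.4 N·m clockwise.
Net load moment about support A = 1737 N·m clockwise.
Reaction R at support B is upward at 4.86 m, arm 4.86 m → moment R × 4.86 counterclockwise.
Στ = 0 ⇒ R × 4.86 = 1737 ⇒ R = 357 N.

R_B ≈ 357 N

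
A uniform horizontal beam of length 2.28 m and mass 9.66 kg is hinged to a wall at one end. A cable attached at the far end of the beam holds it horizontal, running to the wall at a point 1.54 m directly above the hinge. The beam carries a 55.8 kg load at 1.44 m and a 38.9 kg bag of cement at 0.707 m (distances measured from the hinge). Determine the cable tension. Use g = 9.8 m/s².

T ≈ 913 N

Take moments about the hinge.
Beam weight: 9.66 × 9.8 = 94.67 N down at 1.14 m → arm 1.14 m, τ = 94.67 × 1.14 = 107.9 N·m clockwise.
Load: 55.8 × 9.8 = 546.8 N down at 1.44 m → arm 1.44 m, τ = 546.8 × 1.44 = 787.4 N·m clockwise.
Bag of cement: 38.9 × 9.8 = 381.2 N down at 0.707 m → arm 0.707 m, τ = 381.2 × 0.707 = 269.5 N·m clockwise.
Total clockwise load moment = 1165 N·m.
The cable tension T acts at 2.28 m; only its component perpendicular to the beam, T sinθ, produces torque. sinθ = h/√(h²+d²) = 1.54/√(1.54²+2.28²) = 0.5597.
Balancing moments: T × 2.28 × 0.5597 = 1165, giving T = 1165 / 1.276 = 913 N.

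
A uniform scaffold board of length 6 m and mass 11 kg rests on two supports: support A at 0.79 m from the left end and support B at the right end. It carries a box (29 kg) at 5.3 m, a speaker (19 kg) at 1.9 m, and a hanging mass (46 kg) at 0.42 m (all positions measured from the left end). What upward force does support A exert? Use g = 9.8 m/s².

Sum moments about support B (its reaction then has zero moment arm).
Beam weight: 11 × 9.8 = 107.8 N down at 3 m → arm 3 m, τ = 107.8 × 3 = 323.4 N·m counterclockwise.
Box: 29 × 9.8 = 284.2 N down at 5.3 m → arm 0.7 m, τ = 284.2 × 0.7 = 198.9 N·m counterclockwise.
Speaker: 19 × 9.8 = 186.2 N down at 1.9 m → arm 4.1 m, τ = 186.2 × 4.1 = 763.4 N·m counterclockwise.
Hanging mass: 46 × 9.8 = 450.8 N down at 0.42 m → arm 5.58 m, τ = 450.8 × 5.58 = 2515 N·m counterclockwise.
Net load moment about support B = 3801 N·m counterclockwise.
Reaction R at support A is upward at 0.79 m, arm 5.21 m → moment R × 5.21 clockwise.
Balancing moments: R × 5.21 = 3801, giving R = 730 N.

R_A ≈ 730 N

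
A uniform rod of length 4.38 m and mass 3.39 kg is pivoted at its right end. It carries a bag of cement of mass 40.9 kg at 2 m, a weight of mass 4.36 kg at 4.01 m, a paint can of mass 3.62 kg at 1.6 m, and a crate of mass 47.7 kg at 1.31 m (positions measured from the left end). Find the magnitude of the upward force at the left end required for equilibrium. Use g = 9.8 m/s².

About the right end:
Beam weight: 3.39 × 9.8 = 33.22 N down at 2.19 m → arm 2.19 m, τ = 33.22 × 2.19 = 72.75 N·m counterclockwise.
Bag of cement: 40.9 × 9.8 = 400.8 N down at 2 m → arm 2.38 m, τ = 400.8 × 2.38 = 953.9 N·m counterclockwise.
Weight: 4.36 × 9.8 = 42.73 N down at 4.01 m → arm 0.37 m, τ = 42.73 × 0.37 = 15.81 N·m counterclockwise.
Paint can: 3.62 × 9.8 = 35.48 N down at 1.6 m → arm 2.78 m, τ = 35.48 × 2.78 = 98.63 N·m counterclockwise.
Crate: 47.7 × 9.8 = 467.5 N down at 1.31 m → arm 3.07 m, τ = 467.5 × 3.07 = 1435 N·m counterclockwise.
Net moment of the loads = 2576 N·m counterclockwise.
The upward force F acts at the left end, arm 4.38 m, giving F × 4.38 clockwise.
For rotational equilibrium, F × 4.38 = 2576, so F = 2576 / 4.38 = 588 N.

F ≈ 588 N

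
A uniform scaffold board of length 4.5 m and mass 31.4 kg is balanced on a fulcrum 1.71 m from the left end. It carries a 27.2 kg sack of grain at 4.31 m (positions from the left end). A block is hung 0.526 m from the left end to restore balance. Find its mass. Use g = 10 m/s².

m ≈ 74.1 kg

Taking torques about the fulcrum (at 1.71 m from the left end):
Beam weight: 31.4 × 10 = 314 N down at 2.25 m → arm 0.54 m, τ = 314 × 0.54 = 169.6 N·m clockwise.
Sack of grain: 27.2 × 10 = 272 N down at 4.31 m → arm 2.6 m, τ = 272 × 2.6 = 707.2 N·m clockwise.
Net moment of known loads = 876.8 N·m clockwise.
An unknown mass m at 0.526 m has arm 1.184 m; its moment is m·g·1.184 counterclockwise.
For rotational equilibrium, m × 10 × 1.184 = 876.8, so m = 876.8 / (10 × 1.184) = 74.1 kg.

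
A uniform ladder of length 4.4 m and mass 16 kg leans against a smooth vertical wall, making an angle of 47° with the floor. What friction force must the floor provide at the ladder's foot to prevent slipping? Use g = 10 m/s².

Sum moments about the foot of the ladder (the floor normal and friction both act there and drop out).
Ladder weight 16×10 = 160 N acts at 2.2 m along the ladder; its horizontal arm is 2.2·cos47° = 1.5 m → τ = 240 N·m clockwise.
Wall normal N acts horizontally at the top; its moment arm is the height L sinθ = 4.4·sin47° = 3.218 m, counterclockwise.
Balancing moments: N × 3.218 = 240, giving N = 74.6 N.
ΣFx = 0: friction at the foot balances the wall's push, so f = N_wall = 74.6 N.

f ≈ 74.6 N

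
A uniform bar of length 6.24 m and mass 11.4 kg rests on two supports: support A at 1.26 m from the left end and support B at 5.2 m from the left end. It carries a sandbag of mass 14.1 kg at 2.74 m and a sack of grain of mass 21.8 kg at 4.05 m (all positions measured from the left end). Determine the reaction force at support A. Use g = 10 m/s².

R_A ≈ 212 N

Choose support B as the axis so its reaction then has zero moment arm.
Beam weight: 11.4 × 10 = 114 N down at 3.12 m → arm 2.08 m, τ = 114 × 2.08 = 237.1 N·m counterclockwise.
Sandbag: 14.1 × 10 = 141 N down at 2.74 m → arm 2.46 m, τ = 141 × 2.46 = 346.9 N·m counterclockwise.
Sack of grain: 21.8 × 10 = 218 N down at 4.05 m → arm 1.15 m, τ = 218 × 1.15 = 250.7 N·m counterclockwise.
Net load moment about support B = 834.7 N·m counterclockwise.
Reaction R at support A is upward at 1.26 m, arm 3.94 m → moment R × 3.94 clockwise.
Setting net torque to zero: R × 3.94 = 834.7 → R = 212 N.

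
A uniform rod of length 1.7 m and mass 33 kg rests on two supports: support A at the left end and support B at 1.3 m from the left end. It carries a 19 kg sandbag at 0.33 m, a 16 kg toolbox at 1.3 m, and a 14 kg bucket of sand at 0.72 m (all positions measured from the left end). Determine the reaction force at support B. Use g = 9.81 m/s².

R_B ≈ 492 N

About support A:
Beam weight: 33 × 9.81 = 323.7 N down at 0.85 m → arm 0.85 m, τ = 323.7 × 0.85 = 275.1 N·m clockwise.
Sandbag: 19 × 9.81 = 186.4 N down at 0.33 m → arm 0.33 m, τ = 186.4 × 0.33 = 61.51 N·m clockwise.
Toolbox: 16 × 9.81 = 157 N down at 1.3 m → arm 1.3 m, τ = 157 × 1.3 = 204.1 N·m clockwise.
Bucket of sand: 14 × 9.81 = 137.3 N down at 0.72 m → arm 0.72 m, τ = 137.3 × 0.72 = 98.86 N·m clockwise.
Net load moment about support A = 639.6 N·m clockwise.
Reaction R at support B is upward at 1.3 m, arm 1.3 m → moment R × 1.3 counterclockwise.
Balancing moments: R × 1.3 = 639.6, giving R = 492 N.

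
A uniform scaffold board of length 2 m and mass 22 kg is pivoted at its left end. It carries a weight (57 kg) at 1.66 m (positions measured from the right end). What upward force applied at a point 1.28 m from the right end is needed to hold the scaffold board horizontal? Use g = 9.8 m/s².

Choose the left end as the axis so the unknown pivot reaction has zero arm there.
Beam weight: 22 × 9.8 = 215.6 N down at 1 m → arm 1 m, τ = 215.6 × 1 = 215.6 N·m clockwise.
Weight: 57 × 9.8 = 558.6 N down at 1.66 m → arm 0.34 m, τ = 558.6 × 0.34 = 189.9 N·m clockwise.
Net moment of the loads = 405.5 N·m clockwise.
The upward force F acts at a point 1.28 m from the right end, arm 0.72 m, giving F × 0.72 counterclockwise.
For rotational equilibrium, F × 0.72 = 405.5, so F = 405.5 / 0.72 = 563 N.

F ≈ 563 N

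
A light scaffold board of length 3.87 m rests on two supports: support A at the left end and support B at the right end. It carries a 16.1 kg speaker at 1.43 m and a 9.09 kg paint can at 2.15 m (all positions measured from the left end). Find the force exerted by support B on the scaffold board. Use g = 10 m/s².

R_B ≈ 110 N

Taking torques about support A:
Speaker: 16.1 × 10 = 161 N down at 1.43 m → arm 1.43 m, τ = 161 × 1.43 = 230.2 N·m clockwise.
Paint can: 9.09 × 10 = 90.9 N down at 2.15 m → arm 2.15 m, τ = 90.9 × 2.15 = 195.4 N·m clockwise.
Net load moment about support A = 425.6 N·m clockwise.
Reaction R at support B is upward at 3.87 m, arm 3.87 m → moment R × 3.87 counterclockwise.
Setting net torque to zero: R × 3.87 = 425.6 → R = 110 N.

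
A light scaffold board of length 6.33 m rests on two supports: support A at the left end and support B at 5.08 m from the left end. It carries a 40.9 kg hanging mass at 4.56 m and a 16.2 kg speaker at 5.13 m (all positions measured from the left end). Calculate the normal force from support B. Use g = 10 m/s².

Taking torques about support A:
Hanging mass: 40.9 × 10 = 409 N down at 4.56 m → arm 4.56 m, τ = 409 × 4.56 = 1865 N·m clockwise.
Speaker: 16.2 × 10 = 162 N down at 5.13 m → arm 5.13 m, τ = 162 × 5.13 = 831.1 N·m clockwise.
Net load moment about support A = 2696 N·m clockwise.
Reaction R at support B is upward at 5.08 m, arm 5.08 m → moment R × 5.08 counterclockwise.
For rotational equilibrium, R × 5.08 = 2696, so R = 531 N.

R_B ≈ 531 N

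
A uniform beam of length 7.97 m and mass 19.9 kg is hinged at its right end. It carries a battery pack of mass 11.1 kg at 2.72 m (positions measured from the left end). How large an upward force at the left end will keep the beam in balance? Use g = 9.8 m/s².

F ≈ 169 N

Take moments about the right end.
Beam weight: 19.9 × 9.8 = 195 N down at 3.985 m → arm 3.985 m, τ = 195 × 3.985 = 777.1 N·m counterclockwise.
Battery pack: 11.1 × 9.8 = 108.8 N down at 2.72 m → arm 5.25 m, τ = 108.8 × 5.25 = 571.2 N·m counterclockwise.
Net moment of the loads = 1348 N·m counterclockwise.
The upward force F acts at the left end, arm 7.97 m, giving F × 7.97 clockwise.
Setting net torque to zero: F × 7.97 = 1348 → F = 1348 / 7.97 = 169 N.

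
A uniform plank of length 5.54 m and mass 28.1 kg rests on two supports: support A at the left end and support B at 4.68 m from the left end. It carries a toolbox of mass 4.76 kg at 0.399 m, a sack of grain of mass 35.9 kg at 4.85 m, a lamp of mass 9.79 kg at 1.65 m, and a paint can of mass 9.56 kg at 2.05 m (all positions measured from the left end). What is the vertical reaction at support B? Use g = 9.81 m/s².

R_B ≈ 607 N

Sum moments about support A (its reaction then has zero moment arm).
Beam weight: 28.1 × 9.81 = 275.7 N down at 2.77 m → arm 2.77 m, τ = 275.7 × 2.77 = 763.7 N·m clockwise.
Toolbox: 4.76 × 9.81 = 46.7 N down at 0.399 m → arm 0.399 m, τ = 46.7 × 0.399 = 18.63 N·m clockwise.
Sack of grain: 35.9 × 9.81 = 352.2 N down at 4.85 m → arm 4.85 m, τ = 352.2 × 4.85 = 1708 N·m clockwise.
Lamp: 9.79 × 9.81 = 96.04 N down at 1.65 m → arm 1.65 m, τ = 96.04 × 1.65 = 158.5 N·m clockwise.
Paint can: 9.56 × 9.81 = 93.78 N down at 2.05 m → arm 2.05 m, τ = 93.78 × 2.05 = 192.2 N·m clockwise.
Net load moment about support A = 2841 N·m clockwise.
Reaction R at support B is upward at 4.68 m, arm 4.68 m → moment R × 4.68 counterclockwise.
Στ = 0 ⇒ R × 4.68 = 2841 ⇒ R = 607 N.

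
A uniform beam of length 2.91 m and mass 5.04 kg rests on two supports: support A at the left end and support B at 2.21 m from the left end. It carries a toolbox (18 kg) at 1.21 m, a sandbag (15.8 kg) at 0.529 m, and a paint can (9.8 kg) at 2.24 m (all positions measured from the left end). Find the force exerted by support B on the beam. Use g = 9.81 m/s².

R_B ≈ 264 N

Take moments about support A.
Beam weight: 5.04 × 9.81 = 49.44 N down at 1.455 m → arm 1.455 m, τ = 49.44 × 1.455 = 71.94 N·m clockwise.
Toolbox: 18 × 9.81 = 176.6 N down at 1.21 m → arm 1.21 m, τ = 176.6 × 1.21 = 213.7 N·m clockwise.
Sandbag: 15.8 × 9.81 = 155 N down at 0.529 m → arm 0.529 m, τ = 155 × 0.529 = 82 N·m clockwise.
Paint can: 9.8 × 9.81 = 96.14 N down at 2.24 m → arm 2.24 m, τ = 96.14 × 2.24 = 215.4 N·m clockwise.
Net load moment about support A = 583 N·m clockwise.
Reaction R at support B is upward at 2.21 m, arm 2.21 m → moment R × 2.21 counterclockwise.
Setting net torque to zero: R × 2.21 = 583 → R = 264 N.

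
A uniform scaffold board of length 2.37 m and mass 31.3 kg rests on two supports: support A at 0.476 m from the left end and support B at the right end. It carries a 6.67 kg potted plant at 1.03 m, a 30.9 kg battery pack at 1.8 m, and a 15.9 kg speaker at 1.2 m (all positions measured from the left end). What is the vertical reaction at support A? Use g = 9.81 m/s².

Sum moments about support B (its reaction then has zero moment arm).
Beam weight: 31.3 × 9.81 = 307.1 N down at 1.185 m → arm 1.185 m, τ = 307.1 × 1.185 = 363.9 N·m counterclockwise.
Potted plant: 6.67 × 9.81 = 65.43 N down at 1.03 m → arm 1.34 m, τ = 65.43 × 1.34 = 87.68 N·m counterclockwise.
Battery pack: 30.9 × 9.81 = 303.1 N down at 1.8 m → arm 0.57 m, τ = 303.1 × 0.57 = 172.8 N·m counterclockwise.
Speaker: 15.9 × 9.81 = 156 N down at 1.2 m → arm 1.17 m, τ = 156 × 1.17 = 182.5 N·m counterclockwise.
Net load moment about support B = 806.9 N·m counterclockwise.
Reaction R at support A is upward at 0.476 m, arm 1.894 m → moment R × 1.894 clockwise.
Balancing moments: R × 1.894 = 806.9, giving R = 426 N.

R_A ≈ 426 N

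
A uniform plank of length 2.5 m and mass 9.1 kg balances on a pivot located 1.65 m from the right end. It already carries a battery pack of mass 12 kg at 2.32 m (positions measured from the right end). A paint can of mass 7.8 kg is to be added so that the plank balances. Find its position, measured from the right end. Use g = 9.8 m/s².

x ≈ 1.09 m from the right end

About the pivot (at 1.65 m from the right end):
Beam weight: 9.1 × 9.8 = 89.18 N down at 1.25 m → arm 0.4 m, τ = 89.18 × 0.4 = 35.67 N·m clockwise.
Battery pack: 12 × 9.8 = 117.6 N down at 2.32 m → arm 0.67 m, τ = 117.6 × 0.67 = 78.79 N·m counterclockwise.
Net moment of existing loads = 43.12 N·m counterclockwise.
The paint can weighs 7.8 × 9.8 = 76.44 N and must supply an equal clockwise moment, so its lever arm about the pivot is 43.12 / 76.44 = 0.564 m.
That puts it at 1.65 − 0.564 = 1.09 m from the right end.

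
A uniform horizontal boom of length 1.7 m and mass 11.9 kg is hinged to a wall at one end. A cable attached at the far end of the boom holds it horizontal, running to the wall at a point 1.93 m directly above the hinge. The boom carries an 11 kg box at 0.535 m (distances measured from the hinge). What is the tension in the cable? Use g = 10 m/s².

T ≈ 125 N

Taking torques about the hinge:
Beam weight: 11.9 × 10 = 119 N down at 0.85 m → arm 0.85 m, τ = 119 × 0.85 = 101.1 N·m clockwise.
Box: 11 × 10 = 110 N down at 0.535 m → arm 0.535 m, τ = 110 × 0.535 = 58.85 N·m clockwise.
Total clockwise load moment = 159.9 N·m.
The cable tension T acts at 1.7 m; only its component perpendicular to the boom, T sinθ, produces torque. sinθ = h/√(h²+d²) = 1.93/√(1.93²+1.7²) = 0.7504.
Setting net torque to zero: T × 1.7 × 0.7504 = 159.9 → T = 159.9 / 1.276 = 125 N.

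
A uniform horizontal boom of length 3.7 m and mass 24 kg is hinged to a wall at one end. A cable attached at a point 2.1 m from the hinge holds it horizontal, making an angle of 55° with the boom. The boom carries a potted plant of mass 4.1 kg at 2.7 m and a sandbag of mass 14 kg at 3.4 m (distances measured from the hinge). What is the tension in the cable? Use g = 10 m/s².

Sum moments about the hinge (the unknown hinge reaction has zero arm there).
Beam weight: 24 × 10 = 240 N down at 1.85 m → arm 1.85 m, τ = 240 × 1.85 = 444 N·m clockwise.
Potted plant: 4.1 × 10 = 41 N down at 2.7 m → arm 2.7 m, τ = 41 × 2.7 = 110.7 N·m clockwise.
Sandbag: 14 × 10 = 140 N down at 3.4 m → arm 3.4 m, τ = 140 × 3.4 = 476 N·m clockwise.
Total clockwise load moment = 1031 N·m.
The cable tension T acts at 2.1 m; only its component perpendicular to the boom, T sinθ, produces torque. sin 55° = 0.8192.
Στ = 0 ⇒ T × 2.1 × 0.8192 = 1031 ⇒ T = 1031 / 1.72 = 599 N.

T ≈ 599 N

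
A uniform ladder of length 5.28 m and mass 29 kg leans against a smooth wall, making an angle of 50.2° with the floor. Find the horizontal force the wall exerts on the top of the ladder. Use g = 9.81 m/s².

N_wall ≈ 119 N

Choose the foot of the ladder as the axis so the floor normal and friction both act there and drop out.
Ladder weight 29×9.81 = 284.5 N acts at 2.64 m along the ladder; its horizontal arm is 2.64·cos50.2° = 1.69 m → τ = 480.8 N·m clockwise.
Wall normal N acts horizontally at the top; its moment arm is the height L sinθ = 5.28·sin50.2° = 4.057 m, counterclockwise.
For rotational equilibrium, N × 4.057 = 480.8, so N = 119 N.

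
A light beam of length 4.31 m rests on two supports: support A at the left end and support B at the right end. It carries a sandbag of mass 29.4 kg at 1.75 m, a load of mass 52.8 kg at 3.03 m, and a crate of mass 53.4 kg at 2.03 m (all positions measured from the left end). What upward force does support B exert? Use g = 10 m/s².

R_B ≈ 742 N

Choose support A as the axis so its reaction then has zero moment arm.
Sandbag: 29.4 × 10 = 294 N down at 1.75 m → arm 1.75 m, τ = 294 × 1.75 = 514.5 N·m clockwise.
Load: 52.8 × 10 = 528 N down at 3.03 m → arm 3.03 m, τ = 528 × 3.03 = 1600 N·m clockwise.
Crate: 53.4 × 10 = 534 N down at 2.03 m → arm 2.03 m, τ = 534 × 2.03 = 1084 N·m clockwise.
Net load moment about support A = 3198 N·m clockwise.
Reaction R at support B is upward at 4.31 m, arm 4.31 m → moment R × 4.31 counterclockwise.
For rotational equilibrium, R × 4.31 = 3198, so R = 742 N.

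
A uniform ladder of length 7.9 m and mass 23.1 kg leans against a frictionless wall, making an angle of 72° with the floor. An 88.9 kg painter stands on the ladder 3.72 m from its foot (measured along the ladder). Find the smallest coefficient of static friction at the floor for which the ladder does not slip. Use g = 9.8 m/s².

About the foot of the ladder:
Ladder weight 23.1×9.8 = 226.4 N acts at 3.95 m along the ladder; its horizontal arm is 3.95·cos72° = 1.221 m → τ = 276.4 N·m clockwise.
Painter: 88.9×9.8 = 871.2 N at 3.72 m → arm 1.15 m → τ = 1002 N·m clockwise.
Wall normal N acts horizontally at the top; its moment arm is the height L sinθ = 7.9·sin72° = 7.513 m, counterclockwise.
Setting net torque to zero: N × 7.513 = 1278 → N = 170.1 N.
ΣFx = 0 ⇒ f = N_wall = 170.1 N. ΣFy = 0 ⇒ N_floor = 1098 N.
μ_min = f / N_floor = 170.1 / 1098 = 0.155.

μ_min ≈ 0.155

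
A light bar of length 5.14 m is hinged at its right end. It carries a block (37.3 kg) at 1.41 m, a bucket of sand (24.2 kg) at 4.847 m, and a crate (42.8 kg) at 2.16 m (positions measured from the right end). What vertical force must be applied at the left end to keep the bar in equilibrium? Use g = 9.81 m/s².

About the right end:
Block: 37.3 × 9.81 = 365.9 N down at 1.41 m → arm 1.41 m, τ = 365.9 × 1.41 = 515.9 N·m counterclockwise.
Bucket of sand: 24.2 × 9.81 = 237.4 N down at 4.847 m → arm 4.847 m, τ = 237.4 × 4.847 = 1151 N·m counterclockwise.
Crate: 42.8 × 9.81 = 419.9 N down at 2.16 m → arm 2.16 m, τ = 419.9 × 2.16 = 907 N·m counterclockwise.
Net moment of the loads = 2574 N·m counterclockwise.
The upward force F acts at the left end, arm 5.14 m, giving F × 5.14 clockwise.
For rotational equilibrium, F × 5.14 = 2574, so F = 2574 / 5.14 = 501 N.

F ≈ 501 N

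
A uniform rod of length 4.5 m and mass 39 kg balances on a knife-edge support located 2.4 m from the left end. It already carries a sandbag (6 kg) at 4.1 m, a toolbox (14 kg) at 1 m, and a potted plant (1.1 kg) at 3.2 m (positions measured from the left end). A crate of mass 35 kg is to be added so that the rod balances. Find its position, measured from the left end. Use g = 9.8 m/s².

x ≈ 2.81 m from the left end

Taking torques about the knife-edge support (at 2.4 m from the left end):
Beam weight: 39 × 9.8 = 382.2 N down at 2.25 m → arm 0.15 m, τ = 382.2 × 0.15 = 57.33 N·m counterclockwise.
Sandbag: 6 × 9.8 = 58.8 N down at 4.1 m → arm 1.7 m, τ = 58.8 × 1.7 = 99.96 N·m clockwise.
Toolbox: 14 × 9.8 = 137.2 N down at 1 m → arm 1.4 m, τ = 137.2 × 1.4 = 192.1 N·m counterclockwise.
Potted plant: 1.1 × 9.8 = 10.78 N down at 3.2 m → arm 0.8 m, τ = 10.78 × 0.8 = 8.624 N·m clockwise.
Net moment of existing loads = 140.8 N·m counterclockwise.
The crate weighs 35 × 9.8 = 343 N and must supply an equal clockwise moment, so its lever arm about the knife-edge support is 140.8 / 343 = 0.41 m.
That puts it at 2.4 + 0.41 = 2.81 m from the left end.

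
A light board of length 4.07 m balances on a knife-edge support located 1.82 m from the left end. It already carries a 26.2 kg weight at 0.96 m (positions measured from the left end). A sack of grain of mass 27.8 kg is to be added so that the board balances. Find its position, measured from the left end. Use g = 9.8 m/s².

About the knife-edge support (at 1.82 m from the left end):
Weight: 26.2 × 9.8 = 256.8 N down at 0.96 m → arm 0.86 m, τ = 256.8 × 0.86 = 220.8 N·m counterclockwise.
Net moment of existing loads = 220.8 N·m counterclockwise.
The sack of grain weighs 27.8 × 9.8 = 272.4 N and must supply an equal clockwise moment, so its lever arm about the knife-edge support is 220.8 / 272.4 = 0.811 m.
That puts it at 1.82 + 0.811 = 2.63 m from the left end.

x ≈ 2.63 m from the left end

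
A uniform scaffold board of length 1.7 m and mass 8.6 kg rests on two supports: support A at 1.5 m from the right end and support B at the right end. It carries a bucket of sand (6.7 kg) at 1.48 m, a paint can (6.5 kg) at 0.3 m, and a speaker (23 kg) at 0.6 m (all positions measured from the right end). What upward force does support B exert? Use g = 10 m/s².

R_B ≈ 228 N

About support A:
Beam weight: 8.6 × 10 = 86 N down at 0.85 m → arm 0.65 m, τ = 86 × 0.65 = 55.9 N·m clockwise.
Bucket of sand: 6.7 × 10 = 67 N down at 1.48 m → arm 0.02 m, τ = 67 × 0.02 = 1.34 N·m clockwise.
Paint can: 6.5 × 10 = 65 N down at 0.3 m → arm 1.2 m, τ = 65 × 1.2 = 78 N·m clockwise.
Speaker: 23 × 10 = 230 N down at 0.6 m → arm 0.9 m, τ = 230 × 0.9 = 207 N·m clockwise.
Net load moment about support A = 342.2 N·m clockwise.
Reaction R at support B is upward at 0 m, arm 1.5 m → moment R × 1.5 counterclockwise.
For rotational equilibrium, R × 1.5 = 342.2, so R = 228 N.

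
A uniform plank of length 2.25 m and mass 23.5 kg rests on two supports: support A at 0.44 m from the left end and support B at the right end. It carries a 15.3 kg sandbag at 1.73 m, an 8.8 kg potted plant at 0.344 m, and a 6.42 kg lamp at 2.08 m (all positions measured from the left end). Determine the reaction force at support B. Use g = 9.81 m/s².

R_B ≈ 247 N

About support A:
Beam weight: 23.5 × 9.81 = 230.5 N down at 1.125 m → arm 0.685 m, τ = 230.5 × 0.685 = 157.9 N·m clockwise.
Sandbag: 15.3 × 9.81 = 150.1 N down at 1.73 m → arm 1.29 m, τ = 150.1 × 1.29 = 193.6 N·m clockwise.
Potted plant: 8.8 × 9.81 = 86.33 N down at 0.344 m → arm 0.096 m, τ = 86.33 × 0.096 = 8.288 N·m counterclockwise.
Lamp: 6.42 × 9.81 = 62.98 N down at 2.08 m → arm 1.64 m, τ = 62.98 × 1.64 = 103.3 N·m clockwise.
Net load moment about support A = 446.5 N·m clockwise.
Reaction R at support B is upward at 2.25 m, arm 1.81 m → moment R × 1.81 counterclockwise.
For rotational equilibrium, R × 1.81 = 446.5, so R = 247 N.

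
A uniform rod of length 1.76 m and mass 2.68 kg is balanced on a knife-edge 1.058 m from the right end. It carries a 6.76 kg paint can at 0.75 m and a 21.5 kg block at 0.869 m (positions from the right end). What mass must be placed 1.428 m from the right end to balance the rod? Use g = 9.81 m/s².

m ≈ 17.9 kg

Taking torques about the knife-edge (at 1.058 m from the right end):
Beam weight: 2.68 × 9.81 = 26.29 N down at 0.88 m → arm 0.178 m, τ = 26.29 × 0.178 = 4.68 N·m clockwise.
Paint can: 6.76 × 9.81 = 66.32 N down at 0.75 m → arm 0.308 m, τ = 66.32 × 0.308 = 20.43 N·m clockwise.
Block: 21.5 × 9.81 = 210.9 N down at 0.869 m → arm 0.189 m, τ = 210.9 × 0.189 = 39.86 N·m clockwise.
Net moment of known loads = 64.97 N·m clockwise.
An unknown mass m at 1.428 m has arm 0.37 m; its moment is m·g·0.37 counterclockwise.
Setting net torque to zero: m × 9.81 × 0.37 = 64.97 → m = 64.97 / (9.81 × 0.37) = 17.9 kg.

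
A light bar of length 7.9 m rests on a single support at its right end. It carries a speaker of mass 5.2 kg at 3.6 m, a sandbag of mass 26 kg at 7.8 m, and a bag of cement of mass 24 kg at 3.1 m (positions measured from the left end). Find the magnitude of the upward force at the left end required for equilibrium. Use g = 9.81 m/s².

F ≈ 174 N

Taking torques about the right end:
Speaker: 5.2 × 9.81 = 51.01 N down at 3.6 m → arm 4.3 m, τ = 51.01 × 4.3 = 219.3 N·m counterclockwise.
Sandbag: 26 × 9.81 = 255.1 N down at 7.8 m → arm 0.1 m, τ = 255.1 × 0.1 = 25.51 N·m counterclockwise.
Bag of cement: 24 × 9.81 = 235.4 N down at 3.1 m → arm 4.8 m, τ = 235.4 × 4.8 = 1130 N·m counterclockwise.
Net moment of the loads = 1375 N·m counterclockwise.
The upward force F acts at the left end, arm 7.9 m, giving F × 7.9 clockwise.
For rotational equilibrium, F × 7.9 = 1375, so F = 1375 / 7.9 = 174 N.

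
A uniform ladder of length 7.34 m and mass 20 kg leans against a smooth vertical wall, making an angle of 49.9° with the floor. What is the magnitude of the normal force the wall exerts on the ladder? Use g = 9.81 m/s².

Sum moments about the foot of the ladder (the floor normal and friction both act there and drop out).
Ladder weight 20×9.81 = 196.2 N acts at 3.67 m along the ladder; its horizontal arm is 3.67·cos49.9° = 2.364 m → τ = 463.8 N·m clockwise.
Wall normal N acts horizontally at the top; its moment arm is the height L sinθ = 7.34·sin49.9° = 5.615 m, counterclockwise.
Setting net torque to zero: N × 5.615 = 463.8 → N = 82.6 N.

N_wall ≈ 82.6 N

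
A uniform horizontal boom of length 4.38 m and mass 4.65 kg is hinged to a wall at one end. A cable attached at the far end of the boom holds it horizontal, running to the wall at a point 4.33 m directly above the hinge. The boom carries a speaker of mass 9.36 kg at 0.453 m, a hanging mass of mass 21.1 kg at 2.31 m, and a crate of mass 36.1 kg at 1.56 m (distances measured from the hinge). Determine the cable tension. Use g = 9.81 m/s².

Choose the hinge as the axis so the unknown hinge reaction has zero arm there.
Beam weight: 4.65 × 9.81 = 45.62 N down at 2.19 m → arm 2.19 m, τ = 45.62 × 2.19 = 99.91 N·m clockwise.
Speaker: 9.36 × 9.81 = 91.82 N down at 0.453 m → arm 0.453 m, τ = 91.82 × 0.453 = 41.59 N·m clockwise.
Hanging mass: 21.1 × 9.81 = 207 N down at 2.31 m → arm 2.31 m, τ = 207 × 2.31 = 478.2 N·m clockwise.
Crate: 36.1 × 9.81 = 354.1 N down at 1.56 m → arm 1.56 m, τ = 354.1 × 1.56 = 552.4 N·m clockwise.
Total clockwise load moment = 1172 N·m.
The cable tension T acts at 4.38 m; only its component perpendicular to the boom, T sinθ, produces torque. sinθ = h/√(h²+d²) = 4.33/√(4.33²+4.38²) = 0.703.
Στ = 0 ⇒ T × 4.38 × 0.703 = 1172 ⇒ T = 1172 / 3.079 = 381 N.

T ≈ 381 N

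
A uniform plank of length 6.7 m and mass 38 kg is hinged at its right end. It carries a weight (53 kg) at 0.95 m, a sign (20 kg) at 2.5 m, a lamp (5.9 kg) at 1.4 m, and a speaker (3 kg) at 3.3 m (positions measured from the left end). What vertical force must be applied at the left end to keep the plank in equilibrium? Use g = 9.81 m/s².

Take moments about the right end.
Beam weight: 38 × 9.81 = 372.8 N down at 3.35 m → arm 3.35 m, τ = 372.8 × 3.35 = 1249 N·m counterclockwise.
Weight: 53 × 9.81 = 519.9 N down at 0.95 m → arm 5.75 m, τ = 519.9 × 5.75 = 2989 N·m counterclockwise.
Sign: 20 × 9.81 = 196.2 N down at 2.5 m → arm 4.2 m, τ = 196.2 × 4.2 = 824 N·m counterclockwise.
Lamp: 5.9 × 9.81 = 57.88 N down at 1.4 m → arm 5.3 m, τ = 57.88 × 5.3 = 306.8 N·m counterclockwise.
Speaker: 3 × 9.81 = 29.43 N down at 3.3 m → arm 3.4 m, τ = 29.43 × 3.4 = 100.1 N·m counterclockwise.
Net moment of the loads = 5469 N·m counterclockwise.
The upward force F acts at the left end, arm 6.7 m, giving F × 6.7 clockwise.
For rotational equilibrium, F × 6.7 = 5469, so F = 5469 / 6.7 = 816 N.

F ≈ 816 N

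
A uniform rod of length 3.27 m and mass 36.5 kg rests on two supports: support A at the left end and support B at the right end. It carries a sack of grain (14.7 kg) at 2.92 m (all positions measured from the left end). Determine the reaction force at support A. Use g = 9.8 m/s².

Taking torques about support B:
Beam weight: 36.5 × 9.8 = 357.7 N down at 1.635 m → arm 1.635 m, τ = 357.7 × 1.635 = 584.8 N·m counterclockwise.
Sack of grain: 14.7 × 9.8 = 144.1 N down at 2.92 m → arm 0.35 m, τ = 144.1 × 0.35 = 50.43 N·m counterclockwise.
Net load moment about support B = 635.2 N·m counterclockwise.
Reaction R at support A is upward at 0 m, arm 3.27 m → moment R × 3.27 clockwise.
Balancing moments: R × 3.27 = 635.2, giving R = 194 N.

R_A ≈ 194 N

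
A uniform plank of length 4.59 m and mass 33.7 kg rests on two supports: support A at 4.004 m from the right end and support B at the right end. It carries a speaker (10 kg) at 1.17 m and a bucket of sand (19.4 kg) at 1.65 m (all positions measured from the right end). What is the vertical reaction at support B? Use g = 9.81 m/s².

Take moments about support A.
Beam weight: 33.7 × 9.81 = 330.6 N down at 2.295 m → arm 1.709 m, τ = 330.6 × 1.709 = 565 N·m clockwise.
Speaker: 10 × 9.81 = 98.1 N down at 1.17 m → arm 2.834 m, τ = 98.1 × 2.834 = 278 N·m clockwise.
Bucket of sand: 19.4 × 9.81 = 190.3 N down at 1.65 m → arm 2.354 m, τ = 190.3 × 2.354 = 448 N·m clockwise.
Net load moment about support A = 1291 N·m clockwise.
Reaction R at support B is upward at 0 m, arm 4.004 m → moment R × 4.004 counterclockwise.
Setting net torque to zero: R × 4.004 = 1291 → R = 322 N.

R_B ≈ 322 N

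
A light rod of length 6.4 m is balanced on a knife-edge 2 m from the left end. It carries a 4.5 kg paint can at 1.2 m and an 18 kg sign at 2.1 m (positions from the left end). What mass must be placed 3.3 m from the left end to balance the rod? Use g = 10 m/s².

m ≈ 1.38 kg

Take moments about the knife-edge (at 2 m from the left end).
Paint can: 4.5 × 10 = 45 N down at 1.2 m → arm 0.8 m, τ = 45 × 0.8 = 36 N·m counterclockwise.
Sign: 18 × 10 = 180 N down at 2.1 m → arm 0.1 m, τ = 180 × 0.1 = 18 N·m clockwise.
Net moment of known loads = 18 N·m counterclockwise.
An unknown mass m at 3.3 m has arm 1.3 m; its moment is m·g·1.3 clockwise.
Balancing moments: m × 10 × 1.3 = 18, giving m = 18 / (10 × 1.3) = 1.38 kg.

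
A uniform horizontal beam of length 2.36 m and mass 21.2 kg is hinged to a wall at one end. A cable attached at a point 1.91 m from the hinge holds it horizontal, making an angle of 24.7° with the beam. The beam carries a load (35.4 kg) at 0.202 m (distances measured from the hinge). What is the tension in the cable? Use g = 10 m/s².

About the hinge:
Beam weight: 21.2 × 10 = 212 N down at 1.18 m → arm 1.18 m, τ = 212 × 1.18 = 250.2 N·m clockwise.
Load: 35.4 × 10 = 354 N down at 0.202 m → arm 0.202 m, τ = 354 × 0.202 = 71.51 N·m clockwise.
Total clockwise load moment = 321.7 N·m.
The cable tension T acts at 1.91 m; only its component perpendicular to the beam, T sinθ, produces torque. sin 24.7° = 0.4179.
For rotational equilibrium, T × 1.91 × 0.4179 = 321.7, so T = 321.7 / 0.7982 = 403 N.

T ≈ 403 N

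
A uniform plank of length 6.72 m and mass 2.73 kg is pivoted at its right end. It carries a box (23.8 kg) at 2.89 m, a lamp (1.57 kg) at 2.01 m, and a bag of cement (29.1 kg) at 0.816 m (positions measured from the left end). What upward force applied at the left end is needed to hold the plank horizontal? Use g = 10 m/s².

Take moments about the right end.
Beam weight: 2.73 × 10 = 27.3 N down at 3.36 m → arm 3.36 m, τ = 27.3 × 3.36 = 91.73 N·m counterclockwise.
Box: 23.8 × 10 = 238 N down at 2.89 m → arm 3.83 m, τ = 238 × 3.83 = 911.5 N·m counterclockwise.
Lamp: 1.57 × 10 = 15.7 N down at 2.01 m → arm 4.71 m, τ = 15.7 × 4.71 = 73.95 N·m counterclockwise.
Bag of cement: 29.1 × 10 = 291 N down at 0.816 m → arm 5.904 m, τ = 291 × 5.904 = 1718 N·m counterclockwise.
Net moment of the loads = 2795 N·m counterclockwise.
The upward force F acts at the left end, arm 6.72 m, giving F × 6.72 clockwise.
For rotational equilibrium, F × 6.72 = 2795, so F = 2795 / 6.72 = 416 N.

F ≈ 416 N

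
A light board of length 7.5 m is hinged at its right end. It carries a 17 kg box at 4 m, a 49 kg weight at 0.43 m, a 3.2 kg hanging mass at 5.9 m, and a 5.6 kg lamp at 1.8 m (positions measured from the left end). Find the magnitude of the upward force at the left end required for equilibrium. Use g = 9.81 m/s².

F ≈ 579 N

Choose the right end as the axis so the unknown pivot reaction has zero arm there.
Box: 17 × 9.81 = 166.8 N down at 4 m → arm 3.5 m, τ = 166.8 × 3.5 = 583.8 N·m counterclockwise.
Weight: 49 × 9.81 = 480.7 N down at 0.43 m → arm 7.07 m, τ = 480.7 × 7.07 = 3399 N·m counterclockwise.
Hanging mass: 3.2 × 9.81 = 31.39 N down at 5.9 m → arm 1.6 m, τ = 31.39 × 1.6 = 50.22 N·m counterclockwise.
Lamp: 5.6 × 9.81 = 54.94 N down at 1.8 m → arm 5.7 m, τ = 54.94 × 5.7 = 313.2 N·m counterclockwise.
Net moment of the loads = 4346 N·m counterclockwise.
The upward force F acts at the left end, arm 7.5 m, giving F × 7.5 clockwise.
For rotational equilibrium, F × 7.5 = 4346, so F = 4346 / 7.5 = 579 N.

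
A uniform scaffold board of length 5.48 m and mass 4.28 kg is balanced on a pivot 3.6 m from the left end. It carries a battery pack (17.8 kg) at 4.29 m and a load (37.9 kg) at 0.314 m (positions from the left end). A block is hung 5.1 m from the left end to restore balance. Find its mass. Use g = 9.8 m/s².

Sum moments about the pivot (at 3.6 m from the left end) (the support reaction has zero arm there).
Beam weight: 4.28 × 9.8 = 41.94 N down at 2.74 m → arm 0.86 m, τ = 41.94 × 0.86 = 36.07 N·m counterclockwise.
Battery pack: 17.8 × 9.8 = 174.4 N down at 4.29 m → arm 0.69 m, τ = 174.4 × 0.69 = 120.3 N·m clockwise.
Load: 37.9 × 9.8 = 371.4 N down at 0.314 m → arm 3.286 m, τ = 371.4 × 3.286 = 1220 N·m counterclockwise.
Net moment of known loads = 1136 N·m counterclockwise.
An unknown mass m at 5.1 m has arm 1.5 m; its moment is m·g·1.5 clockwise.
Στ = 0 ⇒ m × 9.8 × 1.5 = 1136 ⇒ m = 1136 / (9.8 × 1.5) = 77.3 kg.

m ≈ 77.3 kg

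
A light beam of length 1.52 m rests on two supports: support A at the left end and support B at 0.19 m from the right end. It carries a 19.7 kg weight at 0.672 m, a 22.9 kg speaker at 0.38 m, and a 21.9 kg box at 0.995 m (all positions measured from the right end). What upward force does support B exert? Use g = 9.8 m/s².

About support A:
Weight: 19.7 × 9.8 = 193.1 N down at 0.672 m → arm 0.848 m, τ = 193.1 × 0.848 = 163.7 N·m clockwise.
Speaker: 22.9 × 9.8 = 224.4 N down at 0.38 m → arm 1.14 m, τ = 224.4 × 1.14 = 255.8 N·m clockwise.
Box: 21.9 × 9.8 = 214.6 N down at 0.995 m → arm 0.525 m, τ = 214.6 × 0.525 = 112.7 N·m clockwise.
Net load moment about support A = 532.2 N·m clockwise.
Reaction R at support B is upward at 0.19 m, arm 1.33 m → moment R × 1.33 counterclockwise.
For rotational equilibrium, R × 1.33 = 532.2, so R = 400 N.

R_B ≈ 400 N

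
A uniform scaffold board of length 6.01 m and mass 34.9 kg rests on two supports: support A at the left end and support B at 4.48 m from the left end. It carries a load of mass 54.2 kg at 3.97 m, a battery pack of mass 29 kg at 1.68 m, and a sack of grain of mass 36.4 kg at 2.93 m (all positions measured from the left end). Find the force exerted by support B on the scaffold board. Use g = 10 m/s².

R_B ≈ 1060 N

Sum moments about support A (its reaction then has zero moment arm).
Beam weight: 34.9 × 10 = 349 N down at 3.005 m → arm 3.005 m, τ = 349 × 3.005 = 1049 N·m clockwise.
Load: 54.2 × 10 = 542 N down at 3.97 m → arm 3.97 m, τ = 542 × 3.97 = 2152 N·m clockwise.
Battery pack: 29 × 10 = 290 N down at 1.68 m → arm 1.68 m, τ = 290 × 1.68 = 487.2 N·m clockwise.
Sack of grain: 36.4 × 10 = 364 N down at 2.93 m → arm 2.93 m, τ = 364 × 2.93 = 1067 N·m clockwise.
Net load moment about support A = 4755 N·m clockwise.
Reaction R at support B is upward at 4.48 m, arm 4.48 m → moment R × 4.48 counterclockwise.
Balancing moments: R × 4.48 = 4755, giving R = 1060 N.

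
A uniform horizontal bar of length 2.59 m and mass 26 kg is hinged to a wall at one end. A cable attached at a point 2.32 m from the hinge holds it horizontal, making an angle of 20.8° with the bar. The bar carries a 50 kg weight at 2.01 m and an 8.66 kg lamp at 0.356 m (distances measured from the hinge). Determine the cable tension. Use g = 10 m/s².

T ≈ 1670 N

About the hinge:
Beam weight: 26 × 10 = 260 N down at 1.295 m → arm 1.295 m, τ = 260 × 1.295 = 336.7 N·m clockwise.
Weight: 50 × 10 = 500 N down at 2.01 m → arm 2.01 m, τ = 500 × 2.01 = 1005 N·m clockwise.
Lamp: 8.66 × 10 = 86.6 N down at 0.356 m → arm 0.356 m, τ = 86.6 × 0.356 = 30.83 N·m clockwise.
Total clockwise load moment = 1373 N·m.
The cable tension T acts at 2.32 m; only its component perpendicular to the bar, T sinθ, produces torque. sin 20.8° = 0.3551.
Στ = 0 ⇒ T × 2.32 × 0.3551 = 1373 ⇒ T = 1373 / 0.8238 = 1670 N.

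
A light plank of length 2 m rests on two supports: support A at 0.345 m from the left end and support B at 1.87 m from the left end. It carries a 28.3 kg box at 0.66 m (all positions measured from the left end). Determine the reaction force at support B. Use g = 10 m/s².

About support A:
Box: 28.3 × 10 = 283 N down at 0.66 m → arm 0.315 m, τ = 283 × 0.315 = 89.14 N·m clockwise.
Net load moment about support A = 89.14 N·m clockwise.
Reaction R at support B is upward at 1.87 m, arm 1.525 m → moment R × 1.525 counterclockwise.
For rotational equilibrium, R × 1.525 = 89.14, so R = 58.5 N.

R_B ≈ 58.5 N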